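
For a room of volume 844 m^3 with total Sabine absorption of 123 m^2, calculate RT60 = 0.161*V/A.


RT60 = 0.161 * 844 / 123 = 1.1047 s


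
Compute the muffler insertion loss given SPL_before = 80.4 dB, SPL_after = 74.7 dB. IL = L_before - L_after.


Insertion loss = SPL without muffler - SPL with muffler
IL = 80.4 - 74.7 = 5.7 dB


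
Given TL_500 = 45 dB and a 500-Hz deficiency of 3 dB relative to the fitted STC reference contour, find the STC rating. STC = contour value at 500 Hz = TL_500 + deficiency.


By ASTM E413, STC = value of the fitted reference contour at 500 Hz.
Contour value at 500 Hz = TL_500 + deficiency = 45 + 3 = 48
STC = 48


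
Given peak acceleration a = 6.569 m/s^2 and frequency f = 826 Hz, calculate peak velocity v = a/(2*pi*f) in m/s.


omega = 2*pi*f = 2*pi*826 = 5189.91 rad/s
v = a / omega = 6.569 / 5189.91 = 0.0012657 m/s


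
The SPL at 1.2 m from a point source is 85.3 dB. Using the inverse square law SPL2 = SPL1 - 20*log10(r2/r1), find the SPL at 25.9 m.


r2/r1 = 25.9/1.2 = 21.5833
Correction = 20*log10(21.5833) = 26.6824 dB
SPL2 = 85.3 - 26.6824 = 58.618 dB


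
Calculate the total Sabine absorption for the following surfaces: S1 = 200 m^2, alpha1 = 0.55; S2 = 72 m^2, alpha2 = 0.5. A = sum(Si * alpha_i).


200 * 0.55 = 110
72 * 0.5 = 36
A_total = 110 + 36 = 146 m^2


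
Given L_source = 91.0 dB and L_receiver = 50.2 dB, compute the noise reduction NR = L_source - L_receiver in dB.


NR = L_source - L_receiver (difference between source and receiving room levels)
NR = 91.0 - 50.2 = 40.8 dB


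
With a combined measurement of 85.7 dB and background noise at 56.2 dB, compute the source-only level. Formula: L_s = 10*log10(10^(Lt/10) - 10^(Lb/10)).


10^(85.7/10) = 3.71535e+08
10^(56.2/10) = 416869
Difference = 3.71535e+08 - 416869 = 3.71118e+08
L_source = 10*log10(3.71118e+08) = 85.695 dB


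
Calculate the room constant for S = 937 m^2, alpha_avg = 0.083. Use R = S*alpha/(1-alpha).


R = 937 * 0.083 / (1 - 0.083) = 84.81 m^2


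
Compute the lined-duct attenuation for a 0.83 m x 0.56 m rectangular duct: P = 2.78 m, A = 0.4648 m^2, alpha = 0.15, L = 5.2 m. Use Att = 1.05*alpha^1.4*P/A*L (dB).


alpha^1.4 = 0.15^1.4 = 0.0702308
Attenuation rate = 1.05 * alpha^1.4 * P / A
= 1.05 * 0.0702308 * 2.78 / 0.4648 = 0.441058 dB/m
Total Att = 0.441058 * 5.2 = 2.2935 dB


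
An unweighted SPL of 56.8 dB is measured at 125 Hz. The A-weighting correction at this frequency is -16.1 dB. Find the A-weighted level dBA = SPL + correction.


A-weighting table: 125 Hz -> -16.1 dB correction
SPL_A = SPL + correction = 56.8 + (-16.1) = 40.7 dBA


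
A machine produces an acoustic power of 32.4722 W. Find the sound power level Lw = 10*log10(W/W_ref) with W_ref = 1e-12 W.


W / W_ref = 32.4722 / 1e-12 = 3.24722e+13
Lw = 10 * log10(3.24722e+13) = 135.12 dB


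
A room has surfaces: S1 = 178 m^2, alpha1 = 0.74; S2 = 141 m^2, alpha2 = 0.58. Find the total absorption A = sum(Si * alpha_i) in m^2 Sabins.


178 * 0.74 = 131.72
141 * 0.58 = 81.78
A_total = 131.72 + 81.78 = 213.5 m^2


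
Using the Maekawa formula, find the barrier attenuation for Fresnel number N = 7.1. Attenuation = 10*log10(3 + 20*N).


3 + 20*N = 3 + 20*7.1 = 145
Att = 10*log10(145) = 21.614 dB


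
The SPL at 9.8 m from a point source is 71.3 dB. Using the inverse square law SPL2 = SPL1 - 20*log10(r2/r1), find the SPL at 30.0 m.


r2/r1 = 30.0/9.8 = 3.06122
Correction = 20*log10(3.06122) = 9.71789 dB
SPL2 = 71.3 - 9.71789 = 61.582 dB


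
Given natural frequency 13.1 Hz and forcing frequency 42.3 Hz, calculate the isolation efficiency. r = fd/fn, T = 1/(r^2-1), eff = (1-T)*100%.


r = 42.3 / 13.1 = 3.22901
r^2 - 1 = 3.22901^2 - 1 = 9.42651
T = 1/9.42651 = 0.106084
Efficiency = (1 - 0.106084)*100 = 89.392 %


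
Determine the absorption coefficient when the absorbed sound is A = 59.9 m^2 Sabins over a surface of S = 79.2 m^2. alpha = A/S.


Absorption coefficient = absorbed power / incident power
alpha = A / S = 59.9 / 79.2 = 0.75631


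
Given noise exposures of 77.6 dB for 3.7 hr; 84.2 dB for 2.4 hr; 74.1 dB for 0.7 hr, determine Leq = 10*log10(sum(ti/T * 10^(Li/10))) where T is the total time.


T_total = 3.7 + 2.4 + 0.7 = 6.8 hr
(3.7/6.8) * 10^(77.6/10) = 3.13107e+07
(2.4/6.8) * 10^(84.2/10) = 9.2833e+07
(0.7/6.8) * 10^(74.1/10) = 2.646e+06
Sum = 3.13107e+07 + 9.2833e+07 + 2.646e+06 = 1.2679e+08
Leq = 10*log10(1.2679e+08) = 81.031 dB


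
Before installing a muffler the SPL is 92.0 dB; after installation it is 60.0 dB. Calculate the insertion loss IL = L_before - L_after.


Insertion loss = SPL without muffler - SPL with muffler
IL = 92.0 - 60.0 = 32 dB


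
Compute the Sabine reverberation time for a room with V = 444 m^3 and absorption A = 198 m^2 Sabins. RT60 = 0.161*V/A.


RT60 = 0.161 * 444 / 198 = 0.36103 s


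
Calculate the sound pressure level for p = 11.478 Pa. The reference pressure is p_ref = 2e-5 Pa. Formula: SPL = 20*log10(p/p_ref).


p / p_ref = 11.478 / 2e-5 = 573900
SPL = 20 * log10(573900) = 115.18 dB


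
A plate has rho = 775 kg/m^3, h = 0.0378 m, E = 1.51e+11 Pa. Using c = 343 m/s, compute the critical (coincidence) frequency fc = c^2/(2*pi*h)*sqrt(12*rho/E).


12*rho/E = 12*775/1.51e+11 = 6.15894e-08
sqrt(12*rho/E) = sqrt(6.15894e-08) = 0.000248172
c^2/(2*pi*h) = 343^2/(2*pi*0.0378) = 495355
fc = 495355 * 0.000248172 = 122.93 Hz


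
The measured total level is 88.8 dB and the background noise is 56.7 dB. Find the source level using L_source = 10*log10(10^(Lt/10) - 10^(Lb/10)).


10^(88.8/10) = 7.58578e+08
10^(56.7/10) = 467735
Difference = 7.58578e+08 - 467735 = 7.5811e+08
L_source = 10*log10(7.5811e+08) = 88.797 dB


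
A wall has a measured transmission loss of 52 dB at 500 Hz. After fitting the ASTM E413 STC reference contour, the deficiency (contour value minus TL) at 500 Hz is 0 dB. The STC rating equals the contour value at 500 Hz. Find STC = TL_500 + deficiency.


By ASTM E413, STC = value of the fitted reference contour at 500 Hz.
Contour value at 500 Hz = TL_500 + deficiency = 52 + 0 = 52
STC = 52


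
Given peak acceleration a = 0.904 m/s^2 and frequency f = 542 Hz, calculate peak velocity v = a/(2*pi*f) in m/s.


omega = 2*pi*f = 2*pi*542 = 3405.49 rad/s
v = a / omega = 0.904 / 3405.49 = 0.00026545 m/s


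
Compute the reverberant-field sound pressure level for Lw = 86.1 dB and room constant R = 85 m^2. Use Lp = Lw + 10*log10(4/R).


4/R = 4/85 = 0.0470588
Lp = 86.1 + 10*log10(0.0470588) = 72.826 dB


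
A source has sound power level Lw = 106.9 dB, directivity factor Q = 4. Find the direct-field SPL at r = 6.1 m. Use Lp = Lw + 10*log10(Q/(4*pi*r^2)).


4*pi*r^2 = 4*pi*6.1^2 = 467.595 m^2
Q / (4*pi*r^2) = 4 / 467.595 = 0.00855441
Lp = 106.9 + 10*log10(0.00855441) = 86.222 dB


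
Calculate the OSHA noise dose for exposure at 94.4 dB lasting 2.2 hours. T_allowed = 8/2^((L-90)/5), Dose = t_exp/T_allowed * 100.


T_allowed = 8 / 2^((94.4 - 90)/5) = 4.34694 hr
Dose = 2.2 / 4.34694 * 100 = 50.61 %


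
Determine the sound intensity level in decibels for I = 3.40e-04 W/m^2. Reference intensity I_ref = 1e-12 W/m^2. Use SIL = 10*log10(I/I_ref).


I / I_ref = 3.40e-04 / 1e-12 = 3.4e+08
SIL = 10 * log10(3.4e+08) = 85.315 dB


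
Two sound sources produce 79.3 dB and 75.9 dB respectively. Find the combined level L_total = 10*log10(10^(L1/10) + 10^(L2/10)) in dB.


10^(79.3/10) = 8.51138e+07
10^(75.9/10) = 3.89045e+07
Sum = 8.51138e+07 + 3.89045e+07 = 1.24018e+08
L_total = 10*log10(1.24018e+08) = 80.935 dB


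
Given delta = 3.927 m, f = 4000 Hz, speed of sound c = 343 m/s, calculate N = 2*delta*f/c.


N = 2*delta*f/c = 2*delta/lambda, where lambda = c/f
lambda = 343 / 4000 = 0.08575 m
N = 2 * 3.927 / 0.08575 = 91.592


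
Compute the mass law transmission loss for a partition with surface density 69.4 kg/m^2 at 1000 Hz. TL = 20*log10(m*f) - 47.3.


m * f = 69.4 * 1000 = 69400
20*log10(69400) = 96.8272 dB
TL = 96.8272 - 47.3 = 49.527 dB


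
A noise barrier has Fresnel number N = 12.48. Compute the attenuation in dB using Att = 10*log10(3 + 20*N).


3 + 20*N = 3 + 20*12.48 = 252.6
Att = 10*log10(252.6) = 24.024 dB


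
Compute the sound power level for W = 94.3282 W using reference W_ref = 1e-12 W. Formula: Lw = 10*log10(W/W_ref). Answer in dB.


W / W_ref = 94.3282 / 1e-12 = 9.43282e+13
Lw = 10 * log10(9.43282e+13) = 139.75 dB


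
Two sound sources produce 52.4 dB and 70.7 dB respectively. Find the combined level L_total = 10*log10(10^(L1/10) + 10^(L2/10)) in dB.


10^(52.4/10) = 173780
10^(70.7/10) = 1.1749e+07
Sum = 173780 + 1.1749e+07 = 1.19228e+07
L_total = 10*log10(1.19228e+07) = 70.764 dB


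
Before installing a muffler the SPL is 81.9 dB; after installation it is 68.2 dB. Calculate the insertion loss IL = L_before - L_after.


Insertion loss = SPL without muffler - SPL with muffler
IL = 81.9 - 68.2 = 13.7 dB


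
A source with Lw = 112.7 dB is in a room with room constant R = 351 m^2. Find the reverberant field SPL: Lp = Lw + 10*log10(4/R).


4/R = 4/351 = 0.011396
Lp = 112.7 + 10*log10(0.011396) = 93.268 dB


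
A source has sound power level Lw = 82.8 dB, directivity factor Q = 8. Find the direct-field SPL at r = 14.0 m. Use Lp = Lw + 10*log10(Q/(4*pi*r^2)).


4*pi*r^2 = 4*pi*14.0^2 = 2463.01 m^2
Q / (4*pi*r^2) = 8 / 2463.01 = 0.00324806
Lp = 82.8 + 10*log10(0.00324806) = 57.916 dB


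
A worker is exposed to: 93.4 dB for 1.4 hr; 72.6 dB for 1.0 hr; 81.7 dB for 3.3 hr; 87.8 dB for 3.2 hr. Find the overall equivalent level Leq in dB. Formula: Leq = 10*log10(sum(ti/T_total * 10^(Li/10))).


T_total = 1.4 + 1.0 + 3.3 + 3.2 = 8.9 hr
(1.4/8.9) * 10^(93.4/10) = 3.44142e+08
(1.0/8.9) * 10^(72.6/10) = 2.04461e+06
(3.3/8.9) * 10^(81.7/10) = 5.48433e+07
(3.2/8.9) * 10^(87.8/10) = 2.16651e+08
Sum = 3.44142e+08 + 2.04461e+06 + 5.48433e+07 + 2.16651e+08 = 6.17681e+08
Leq = 10*log10(6.17681e+08) = 87.908 dB


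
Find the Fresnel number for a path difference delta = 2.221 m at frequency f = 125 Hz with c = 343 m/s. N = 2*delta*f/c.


N = 2*delta*f/c = 2*delta/lambda, where lambda = c/f
lambda = 343 / 125 = 2.744 m
N = 2 * 2.221 / 2.744 = 1.6188


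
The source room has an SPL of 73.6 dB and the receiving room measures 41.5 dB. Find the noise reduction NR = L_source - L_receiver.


NR = L_source - L_receiver (difference between source and receiving room levels)
NR = 73.6 - 41.5 = 32.1 dB


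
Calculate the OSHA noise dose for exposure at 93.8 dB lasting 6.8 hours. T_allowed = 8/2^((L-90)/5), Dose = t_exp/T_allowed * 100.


T_allowed = 8 / 2^((93.8 - 90)/5) = 4.72397 hr
Dose = 6.8 / 4.72397 * 100 = 143.95 %


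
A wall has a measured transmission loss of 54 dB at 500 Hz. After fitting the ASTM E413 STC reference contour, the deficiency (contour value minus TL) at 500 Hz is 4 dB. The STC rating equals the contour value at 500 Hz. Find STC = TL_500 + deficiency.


By ASTM E413, STC = value of the fitted reference contour at 500 Hz.
Contour value at 500 Hz = TL_500 + deficiency = 54 + 4 = 58
STC = 58


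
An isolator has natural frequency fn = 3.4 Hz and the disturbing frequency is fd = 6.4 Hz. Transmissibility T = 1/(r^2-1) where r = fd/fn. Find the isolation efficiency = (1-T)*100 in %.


r = 6.4 / 3.4 = 1.88235
r^2 - 1 = 1.88235^2 - 1 = 2.54324
T = 1/2.54324 = 0.393199
Efficiency = (1 - 0.393199)*100 = 60.68 %


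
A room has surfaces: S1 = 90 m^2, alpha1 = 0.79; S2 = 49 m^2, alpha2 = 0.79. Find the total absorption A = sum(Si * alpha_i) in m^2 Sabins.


90 * 0.79 = 71.1
49 * 0.79 = 38.71
A_total = 71.1 + 38.71 = 109.81 m^2


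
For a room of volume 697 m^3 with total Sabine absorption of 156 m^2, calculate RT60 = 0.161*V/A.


RT60 = 0.161 * 697 / 156 = 0.71934 s


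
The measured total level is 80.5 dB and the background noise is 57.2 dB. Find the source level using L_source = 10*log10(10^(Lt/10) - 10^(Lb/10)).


10^(80.5/10) = 1.12202e+08
10^(57.2/10) = 524807
Difference = 1.12202e+08 - 524807 = 1.11677e+08
L_source = 10*log10(1.11677e+08) = 80.48 dB


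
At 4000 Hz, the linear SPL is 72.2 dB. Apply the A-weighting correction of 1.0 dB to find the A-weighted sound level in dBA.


A-weighting table: 4000 Hz -> 1.0 dB correction
SPL_A = SPL + correction = 72.2 + (1.0) = 73.2 dBA


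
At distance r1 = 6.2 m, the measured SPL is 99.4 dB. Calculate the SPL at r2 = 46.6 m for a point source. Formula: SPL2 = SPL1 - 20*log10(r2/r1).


r2/r1 = 46.6/6.2 = 7.51613
Correction = 20*log10(7.51613) = 17.5199 dB
SPL2 = 99.4 - 17.5199 = 81.88 dB


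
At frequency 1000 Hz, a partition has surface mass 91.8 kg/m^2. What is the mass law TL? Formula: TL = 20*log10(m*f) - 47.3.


m * f = 91.8 * 1000 = 91800
20*log10(91800) = 99.2569 dB
TL = 99.2569 - 47.3 = 51.957 dB


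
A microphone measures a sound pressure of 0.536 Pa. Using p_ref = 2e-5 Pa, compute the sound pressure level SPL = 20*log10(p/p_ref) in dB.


p / p_ref = 0.536 / 2e-5 = 26800
SPL = 20 * log10(26800) = 88.563 dB


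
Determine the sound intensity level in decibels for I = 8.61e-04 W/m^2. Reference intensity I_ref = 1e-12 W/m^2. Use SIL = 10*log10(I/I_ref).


I / I_ref = 8.61e-04 / 1e-12 = 8.61e+08
SIL = 10 * log10(8.61e+08) = 89.35 dB


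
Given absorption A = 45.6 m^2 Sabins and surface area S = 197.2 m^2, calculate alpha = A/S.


Absorption coefficient = absorbed power / incident power
alpha = A / S = 45.6 / 197.2 = 0.23124


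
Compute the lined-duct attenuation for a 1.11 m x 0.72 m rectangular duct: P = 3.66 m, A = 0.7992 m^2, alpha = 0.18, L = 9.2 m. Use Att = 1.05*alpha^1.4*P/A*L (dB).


alpha^1.4 = 0.18^1.4 = 0.0906529
Attenuation rate = 1.05 * alpha^1.4 * P / A
= 1.05 * 0.0906529 * 3.66 / 0.7992 = 0.43591 dB/m
Total Att = 0.43591 * 9.2 = 4.0104 dB


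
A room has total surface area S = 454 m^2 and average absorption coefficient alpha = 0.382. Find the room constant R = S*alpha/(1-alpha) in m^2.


R = 454 * 0.382 / (1 - 0.382) = 280.63 m^2


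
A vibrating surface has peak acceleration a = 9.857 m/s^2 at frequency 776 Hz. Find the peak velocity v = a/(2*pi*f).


omega = 2*pi*f = 2*pi*776 = 4875.75 rad/s
v = a / omega = 9.857 / 4875.75 = 0.0020216 m/s


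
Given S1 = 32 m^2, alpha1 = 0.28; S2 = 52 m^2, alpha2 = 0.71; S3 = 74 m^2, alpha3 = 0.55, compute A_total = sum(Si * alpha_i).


32 * 0.28 = 8.96
52 * 0.71 = 36.92
74 * 0.55 = 40.7
A_total = 8.96 + 36.92 + 40.7 = 86.58 m^2


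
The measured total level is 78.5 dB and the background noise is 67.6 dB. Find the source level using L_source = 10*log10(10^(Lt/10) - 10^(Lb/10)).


10^(78.5/10) = 7.07946e+07
10^(67.6/10) = 5.7544e+06
Difference = 7.07946e+07 - 5.7544e+06 = 6.50402e+07
L_source = 10*log10(6.50402e+07) = 78.132 dB


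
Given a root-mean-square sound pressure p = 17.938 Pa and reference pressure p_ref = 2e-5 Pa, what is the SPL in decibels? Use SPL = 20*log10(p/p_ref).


p / p_ref = 17.938 / 2e-5 = 896900
SPL = 20 * log10(896900) = 119.05 dB


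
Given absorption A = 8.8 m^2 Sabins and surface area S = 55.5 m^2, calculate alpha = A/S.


Absorption coefficient = absorbed power / incident power
alpha = A / S = 8.8 / 55.5 = 0.15856


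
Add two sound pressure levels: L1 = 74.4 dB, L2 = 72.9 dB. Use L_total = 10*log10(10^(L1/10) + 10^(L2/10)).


10^(74.4/10) = 2.75423e+07
10^(72.9/10) = 1.94984e+07
Sum = 2.75423e+07 + 1.94984e+07 = 4.70407e+07
L_total = 10*log10(4.70407e+07) = 76.725 dB


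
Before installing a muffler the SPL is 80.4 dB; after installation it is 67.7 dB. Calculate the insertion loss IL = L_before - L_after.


Insertion loss = SPL without muffler - SPL with muffler
IL = 80.4 - 67.7 = 12.7 dB


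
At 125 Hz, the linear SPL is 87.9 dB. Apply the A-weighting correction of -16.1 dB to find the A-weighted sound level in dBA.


A-weighting table: 125 Hz -> -16.1 dB correction
SPL_A = SPL + correction = 87.9 + (-16.1) = 71.8 dBA


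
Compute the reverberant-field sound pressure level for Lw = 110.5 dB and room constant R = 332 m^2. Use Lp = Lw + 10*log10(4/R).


4/R = 4/332 = 0.0120482
Lp = 110.5 + 10*log10(0.0120482) = 91.309 dB


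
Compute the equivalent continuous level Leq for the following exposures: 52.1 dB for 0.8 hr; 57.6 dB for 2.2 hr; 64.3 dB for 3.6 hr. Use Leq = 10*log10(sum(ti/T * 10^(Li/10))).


T_total = 0.8 + 2.2 + 3.6 = 6.6 hr
(0.8/6.6) * 10^(52.1/10) = 19658.3
(2.2/6.6) * 10^(57.6/10) = 191813
(3.6/6.6) * 10^(64.3/10) = 1.46811e+06
Sum = 19658.3 + 191813 + 1.46811e+06 = 1.67958e+06
Leq = 10*log10(1.67958e+06) = 62.252 dB


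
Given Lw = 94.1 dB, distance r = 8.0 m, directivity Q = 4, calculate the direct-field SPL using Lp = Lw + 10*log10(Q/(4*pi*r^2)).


4*pi*r^2 = 4*pi*8.0^2 = 804.248 m^2
Q / (4*pi*r^2) = 4 / 804.248 = 0.00497359
Lp = 94.1 + 10*log10(0.00497359) = 71.067 dB


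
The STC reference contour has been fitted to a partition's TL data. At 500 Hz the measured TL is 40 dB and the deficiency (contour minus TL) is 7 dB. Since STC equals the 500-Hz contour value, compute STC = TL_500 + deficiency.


By ASTM E413, STC = value of the fitted reference contour at 500 Hz.
Contour value at 500 Hz = TL_500 + deficiency = 40 + 7 = 47
STC = 47


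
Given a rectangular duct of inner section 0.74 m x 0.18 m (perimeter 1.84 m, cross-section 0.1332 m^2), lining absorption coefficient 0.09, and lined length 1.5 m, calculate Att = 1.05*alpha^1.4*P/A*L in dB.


alpha^1.4 = 0.09^1.4 = 0.034351
Attenuation rate = 1.05 * alpha^1.4 * P / A
= 1.05 * 0.034351 * 1.84 / 0.1332 = 0.498244 dB/m
Total Att = 0.498244 * 1.5 = 0.74737 dB


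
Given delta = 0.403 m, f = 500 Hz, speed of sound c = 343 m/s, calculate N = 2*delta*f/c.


N = 2*delta*f/c = 2*delta/lambda, where lambda = c/f
lambda = 343 / 500 = 0.686 m
N = 2 * 0.403 / 0.686 = 1.1749


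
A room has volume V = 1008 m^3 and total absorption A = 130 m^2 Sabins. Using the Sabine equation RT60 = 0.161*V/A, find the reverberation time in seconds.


RT60 = 0.161 * 1008 / 130 = 1.2484 s


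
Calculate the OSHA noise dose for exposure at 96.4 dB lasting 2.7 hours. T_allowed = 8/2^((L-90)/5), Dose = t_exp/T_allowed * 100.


T_allowed = 8 / 2^((96.4 - 90)/5) = 3.29436 hr
Dose = 2.7 / 3.29436 * 100 = 81.958 %


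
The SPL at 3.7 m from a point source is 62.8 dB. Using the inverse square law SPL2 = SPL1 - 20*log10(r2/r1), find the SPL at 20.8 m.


r2/r1 = 20.8/3.7 = 5.62162
Correction = 20*log10(5.62162) = 14.9972 dB
SPL2 = 62.8 - 14.9972 = 47.803 dB


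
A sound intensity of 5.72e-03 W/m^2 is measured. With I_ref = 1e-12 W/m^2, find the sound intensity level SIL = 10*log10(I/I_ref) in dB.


I / I_ref = 5.72e-03 / 1e-12 = 5.72e+09
SIL = 10 * log10(5.72e+09) = 97.574 dB


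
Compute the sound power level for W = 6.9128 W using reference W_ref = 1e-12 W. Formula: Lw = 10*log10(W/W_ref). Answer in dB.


W / W_ref = 6.9128 / 1e-12 = 6.9128e+12
Lw = 10 * log10(6.9128e+12) = 128.4 dB


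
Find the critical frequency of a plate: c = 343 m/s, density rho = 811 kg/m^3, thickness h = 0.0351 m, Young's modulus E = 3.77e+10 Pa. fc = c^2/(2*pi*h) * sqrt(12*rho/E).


12*rho/E = 12*811/3.77e+10 = 2.58143e-07
sqrt(12*rho/E) = sqrt(2.58143e-07) = 0.000508078
c^2/(2*pi*h) = 343^2/(2*pi*0.0351) = 533459
fc = 533459 * 0.000508078 = 271.04 Hz


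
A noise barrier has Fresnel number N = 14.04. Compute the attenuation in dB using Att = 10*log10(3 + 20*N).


3 + 20*N = 3 + 20*14.04 = 283.8
Att = 10*log10(283.8) = 24.53 dB


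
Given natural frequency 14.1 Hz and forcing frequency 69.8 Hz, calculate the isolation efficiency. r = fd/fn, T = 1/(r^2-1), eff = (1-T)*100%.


r = 69.8 / 14.1 = 4.95035
r^2 - 1 = 4.95035^2 - 1 = 23.506
T = 1/23.506 = 0.0425423
Efficiency = (1 - 0.0425423)*100 = 95.746 %


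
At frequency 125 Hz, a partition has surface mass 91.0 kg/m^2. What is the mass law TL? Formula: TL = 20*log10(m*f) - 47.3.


m * f = 91.0 * 125 = 11375
20*log10(11375) = 81.119 dB
TL = 81.119 - 47.3 = 33.819 dB


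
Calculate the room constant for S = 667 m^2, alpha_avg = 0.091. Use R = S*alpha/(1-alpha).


R = 667 * 0.091 / (1 - 0.091) = 66.773 m^2


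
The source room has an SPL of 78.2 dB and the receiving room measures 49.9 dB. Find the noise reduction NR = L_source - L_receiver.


NR = L_source - L_receiver (difference between source and receiving room levels)
NR = 78.2 - 49.9 = 28.3 dB


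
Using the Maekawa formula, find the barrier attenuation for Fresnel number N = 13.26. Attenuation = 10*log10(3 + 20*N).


3 + 20*N = 3 + 20*13.26 = 268.2
Att = 10*log10(268.2) = 24.285 dB


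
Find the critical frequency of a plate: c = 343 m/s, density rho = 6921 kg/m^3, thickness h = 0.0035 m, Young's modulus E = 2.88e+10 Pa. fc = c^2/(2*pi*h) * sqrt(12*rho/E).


12*rho/E = 12*6921/2.88e+10 = 2.88375e-06
sqrt(12*rho/E) = sqrt(2.88375e-06) = 0.00169816
c^2/(2*pi*h) = 343^2/(2*pi*0.0035) = 5.34983e+06
fc = 5.34983e+06 * 0.00169816 = 9084.9 Hz


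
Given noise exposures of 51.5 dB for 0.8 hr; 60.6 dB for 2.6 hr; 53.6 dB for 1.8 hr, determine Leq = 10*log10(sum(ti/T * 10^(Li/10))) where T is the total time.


T_total = 0.8 + 2.6 + 1.8 = 5.2 hr
(0.8/5.2) * 10^(51.5/10) = 21731.3
(2.6/5.2) * 10^(60.6/10) = 574077
(1.8/5.2) * 10^(53.6/10) = 79299.3
Sum = 21731.3 + 574077 + 79299.3 = 675108
Leq = 10*log10(675108) = 58.294 dB


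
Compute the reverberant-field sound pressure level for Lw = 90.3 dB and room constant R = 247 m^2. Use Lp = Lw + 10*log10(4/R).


4/R = 4/247 = 0.0161943
Lp = 90.3 + 10*log10(0.0161943) = 72.394 dB


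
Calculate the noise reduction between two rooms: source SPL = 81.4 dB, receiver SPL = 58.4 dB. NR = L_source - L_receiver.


NR = L_source - L_receiver (difference between source and receiving room levels)
NR = 81.4 - 58.4 = 23 dB


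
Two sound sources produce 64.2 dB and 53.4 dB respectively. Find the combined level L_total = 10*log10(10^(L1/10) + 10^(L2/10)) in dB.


10^(64.2/10) = 2.63027e+06
10^(53.4/10) = 218776
Sum = 2.63027e+06 + 218776 = 2.84905e+06
L_total = 10*log10(2.84905e+06) = 64.547 dB


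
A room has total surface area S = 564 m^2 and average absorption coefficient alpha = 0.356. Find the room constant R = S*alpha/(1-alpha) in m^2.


R = 564 * 0.356 / (1 - 0.356) = 311.78 m^2


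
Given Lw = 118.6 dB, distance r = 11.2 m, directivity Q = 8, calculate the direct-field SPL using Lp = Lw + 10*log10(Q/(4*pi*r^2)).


4*pi*r^2 = 4*pi*11.2^2 = 1576.33 m^2
Q / (4*pi*r^2) = 8 / 1576.33 = 0.00507508
Lp = 118.6 + 10*log10(0.00507508) = 95.654 dB


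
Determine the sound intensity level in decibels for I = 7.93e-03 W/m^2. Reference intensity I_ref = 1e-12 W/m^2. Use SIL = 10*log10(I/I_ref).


I / I_ref = 7.93e-03 / 1e-12 = 7.93e+09
SIL = 10 * log10(7.93e+09) = 98.993 dB


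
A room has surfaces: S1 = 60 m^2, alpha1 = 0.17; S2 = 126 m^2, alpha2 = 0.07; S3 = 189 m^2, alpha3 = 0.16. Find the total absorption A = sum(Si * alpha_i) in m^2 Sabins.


60 * 0.17 = 10.2
126 * 0.07 = 8.82
189 * 0.16 = 30.24
A_total = 10.2 + 8.82 + 30.24 = 49.26 m^2


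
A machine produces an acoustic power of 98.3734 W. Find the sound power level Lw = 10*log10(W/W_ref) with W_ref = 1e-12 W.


W / W_ref = 98.3734 / 1e-12 = 9.83734e+13
Lw = 10 * log10(9.83734e+13) = 139.93 dB


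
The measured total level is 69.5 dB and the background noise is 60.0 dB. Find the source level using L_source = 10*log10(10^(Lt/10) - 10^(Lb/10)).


10^(69.5/10) = 8.91251e+06
10^(60.0/10) = 1e+06
Difference = 8.91251e+06 - 1e+06 = 7.91251e+06
L_source = 10*log10(7.91251e+06) = 68.983 dB


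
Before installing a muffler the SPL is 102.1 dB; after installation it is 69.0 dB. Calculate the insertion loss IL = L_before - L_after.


Insertion loss = SPL without muffler - SPL with muffler
IL = 102.1 - 69.0 = 33.1 dB


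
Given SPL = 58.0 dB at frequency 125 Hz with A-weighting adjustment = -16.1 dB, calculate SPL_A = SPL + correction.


A-weighting table: 125 Hz -> -16.1 dB correction
SPL_A = SPL + correction = 58.0 + (-16.1) = 41.9 dBA


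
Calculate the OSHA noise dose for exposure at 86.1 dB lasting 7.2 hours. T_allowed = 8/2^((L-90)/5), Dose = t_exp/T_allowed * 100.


T_allowed = 8 / 2^((86.1 - 90)/5) = 13.737 hr
Dose = 7.2 / 13.737 * 100 = 52.413 %


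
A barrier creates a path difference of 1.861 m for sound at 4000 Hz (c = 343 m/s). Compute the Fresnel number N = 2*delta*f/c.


N = 2*delta*f/c = 2*delta/lambda, where lambda = c/f
lambda = 343 / 4000 = 0.08575 m
N = 2 * 1.861 / 0.08575 = 43.405


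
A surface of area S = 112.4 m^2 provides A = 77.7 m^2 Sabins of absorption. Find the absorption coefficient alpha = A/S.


Absorption coefficient = absorbed power / incident power
alpha = A / S = 77.7 / 112.4 = 0.69128


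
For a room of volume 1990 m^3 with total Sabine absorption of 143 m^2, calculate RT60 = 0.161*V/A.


RT60 = 0.161 * 1990 / 143 = 2.2405 s


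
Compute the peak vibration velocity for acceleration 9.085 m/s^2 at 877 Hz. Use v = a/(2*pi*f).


omega = 2*pi*f = 2*pi*877 = 5510.35 rad/s
v = a / omega = 9.085 / 5510.35 = 0.0016487 m/s


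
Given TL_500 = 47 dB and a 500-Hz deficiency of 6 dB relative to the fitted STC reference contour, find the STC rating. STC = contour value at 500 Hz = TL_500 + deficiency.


By ASTM E413, STC = value of the fitted reference contour at 500 Hz.
Contour value at 500 Hz = TL_500 + deficiency = 47 + 6 = 53
STC = 53


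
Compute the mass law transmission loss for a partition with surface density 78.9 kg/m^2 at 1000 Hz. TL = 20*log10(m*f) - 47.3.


m * f = 78.9 * 1000 = 78900
20*log10(78900) = 97.9415 dB
TL = 97.9415 - 47.3 = 50.642 dB


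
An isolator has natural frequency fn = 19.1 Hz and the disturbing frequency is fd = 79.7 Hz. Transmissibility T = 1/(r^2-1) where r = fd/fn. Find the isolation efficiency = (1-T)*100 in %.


r = 79.7 / 19.1 = 4.17277
r^2 - 1 = 4.17277^2 - 1 = 16.412
T = 1/16.412 = 0.060931
Efficiency = (1 - 0.060931)*100 = 93.907 %


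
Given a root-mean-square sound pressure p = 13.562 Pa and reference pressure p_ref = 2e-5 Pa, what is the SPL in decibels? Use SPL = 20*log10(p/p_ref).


p / p_ref = 13.562 / 2e-5 = 678100
SPL = 20 * log10(678100) = 116.63 dB


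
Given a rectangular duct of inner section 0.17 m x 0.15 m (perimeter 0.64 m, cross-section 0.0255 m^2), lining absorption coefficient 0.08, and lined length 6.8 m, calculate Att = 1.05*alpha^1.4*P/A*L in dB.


alpha^1.4 = 0.08^1.4 = 0.029129
Attenuation rate = 1.05 * alpha^1.4 * P / A
= 1.05 * 0.029129 * 0.64 / 0.0255 = 0.767635 dB/m
Total Att = 0.767635 * 6.8 = 5.2199 dB


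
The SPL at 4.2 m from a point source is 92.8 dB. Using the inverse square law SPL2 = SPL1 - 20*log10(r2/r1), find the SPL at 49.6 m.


r2/r1 = 49.6/4.2 = 11.8095
Correction = 20*log10(11.8095) = 21.4446 dB
SPL2 = 92.8 - 21.4446 = 71.355 dB


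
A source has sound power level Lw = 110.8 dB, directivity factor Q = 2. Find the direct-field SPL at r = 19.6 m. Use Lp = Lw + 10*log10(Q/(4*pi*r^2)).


4*pi*r^2 = 4*pi*19.6^2 = 4827.5 m^2
Q / (4*pi*r^2) = 2 / 4827.5 = 0.000414293
Lp = 110.8 + 10*log10(0.000414293) = 76.973 dB


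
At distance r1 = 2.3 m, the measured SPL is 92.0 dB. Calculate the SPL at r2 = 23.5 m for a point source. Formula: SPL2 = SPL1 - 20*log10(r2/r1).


r2/r1 = 23.5/2.3 = 10.2174
Correction = 20*log10(10.2174) = 20.1868 dB
SPL2 = 92.0 - 20.1868 = 71.813 dB


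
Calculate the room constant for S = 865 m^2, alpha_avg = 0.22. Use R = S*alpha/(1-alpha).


R = 865 * 0.22 / (1 - 0.22) = 243.97 m^2


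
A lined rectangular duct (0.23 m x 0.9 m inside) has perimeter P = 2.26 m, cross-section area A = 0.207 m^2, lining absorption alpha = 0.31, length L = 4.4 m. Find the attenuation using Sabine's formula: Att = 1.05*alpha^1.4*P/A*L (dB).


alpha^1.4 = 0.31^1.4 = 0.194047
Attenuation rate = 1.05 * alpha^1.4 * P / A
= 1.05 * 0.194047 * 2.26 / 0.207 = 2.22451 dB/m
Total Att = 2.22451 * 4.4 = 9.7878 dB


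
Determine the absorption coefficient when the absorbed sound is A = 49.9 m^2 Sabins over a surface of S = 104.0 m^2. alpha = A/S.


Absorption coefficient = absorbed power / incident power
alpha = A / S = 49.9 / 104.0 = 0.47981


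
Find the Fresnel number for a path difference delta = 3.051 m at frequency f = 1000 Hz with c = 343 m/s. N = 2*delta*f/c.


N = 2*delta*f/c = 2*delta/lambda, where lambda = c/f
lambda = 343 / 1000 = 0.343 m
N = 2 * 3.051 / 0.343 = 17.79


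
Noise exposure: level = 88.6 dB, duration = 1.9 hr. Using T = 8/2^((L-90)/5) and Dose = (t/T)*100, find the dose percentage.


T_allowed = 8 / 2^((88.6 - 90)/5) = 9.71356 hr
Dose = 1.9 / 9.71356 * 100 = 19.56 %


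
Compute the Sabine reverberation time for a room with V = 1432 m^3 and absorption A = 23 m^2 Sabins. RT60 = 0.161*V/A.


RT60 = 0.161 * 1432 / 23 = 10.024 s


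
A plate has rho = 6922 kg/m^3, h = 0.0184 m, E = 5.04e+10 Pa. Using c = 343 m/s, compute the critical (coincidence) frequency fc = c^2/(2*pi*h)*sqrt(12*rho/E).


12*rho/E = 12*6922/5.04e+10 = 1.6481e-06
sqrt(12*rho/E) = sqrt(1.6481e-06) = 0.00128378
c^2/(2*pi*h) = 343^2/(2*pi*0.0184) = 1.01763e+06
fc = 1.01763e+06 * 0.00128378 = 1306.4 Hz


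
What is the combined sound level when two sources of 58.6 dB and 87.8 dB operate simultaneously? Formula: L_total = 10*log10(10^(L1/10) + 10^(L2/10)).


10^(58.6/10) = 724436
10^(87.8/10) = 6.0256e+08
Sum = 724436 + 6.0256e+08 = 6.03284e+08
L_total = 10*log10(6.03284e+08) = 87.805 dB


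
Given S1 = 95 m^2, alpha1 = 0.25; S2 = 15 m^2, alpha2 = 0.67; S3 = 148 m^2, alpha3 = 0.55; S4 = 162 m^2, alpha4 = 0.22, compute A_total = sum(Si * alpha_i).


95 * 0.25 = 23.75
15 * 0.67 = 10.05
148 * 0.55 = 81.4
162 * 0.22 = 35.64
A_total = 23.75 + 10.05 + 81.4 + 35.64 = 150.84 m^2


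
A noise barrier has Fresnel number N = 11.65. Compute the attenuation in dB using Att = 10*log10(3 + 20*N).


3 + 20*N = 3 + 20*11.65 = 236
Att = 10*log10(236) = 23.729 dB


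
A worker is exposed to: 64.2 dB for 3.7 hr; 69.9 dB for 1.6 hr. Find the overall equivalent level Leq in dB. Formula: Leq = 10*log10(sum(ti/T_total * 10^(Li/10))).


T_total = 3.7 + 1.6 = 5.3 hr
(3.7/5.3) * 10^(64.2/10) = 1.83622e+06
(1.6/5.3) * 10^(69.9/10) = 2.95015e+06
Sum = 1.83622e+06 + 2.95015e+06 = 4.78637e+06
Leq = 10*log10(4.78637e+06) = 66.8 dB


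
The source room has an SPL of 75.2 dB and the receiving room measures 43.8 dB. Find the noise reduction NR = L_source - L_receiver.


NR = L_source - L_receiver (difference between source and receiving room levels)
NR = 75.2 - 43.8 = 31.4 dB


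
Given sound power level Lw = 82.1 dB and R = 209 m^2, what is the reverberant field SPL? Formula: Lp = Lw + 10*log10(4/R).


4/R = 4/209 = 0.0191388
Lp = 82.1 + 10*log10(0.0191388) = 64.919 dB


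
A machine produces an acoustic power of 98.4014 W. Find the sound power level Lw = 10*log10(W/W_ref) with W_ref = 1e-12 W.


W / W_ref = 98.4014 / 1e-12 = 9.84014e+13
Lw = 10 * log10(9.84014e+13) = 139.93 dB


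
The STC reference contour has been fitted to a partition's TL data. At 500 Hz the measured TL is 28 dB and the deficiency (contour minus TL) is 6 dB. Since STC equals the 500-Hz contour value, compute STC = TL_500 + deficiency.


By ASTM E413, STC = value of the fitted reference contour at 500 Hz.
Contour value at 500 Hz = TL_500 + deficiency = 28 + 6 = 34
STC = 34


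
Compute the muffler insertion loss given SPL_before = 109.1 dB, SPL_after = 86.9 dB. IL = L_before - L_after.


Insertion loss = SPL without muffler - SPL with muffler
IL = 109.1 - 86.9 = 22.2 dB


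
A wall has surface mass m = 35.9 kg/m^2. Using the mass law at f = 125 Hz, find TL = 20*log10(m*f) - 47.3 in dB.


m * f = 35.9 * 125 = 4487.5
20*log10(4487.5) = 73.0401 dB
TL = 73.0401 - 47.3 = 25.74 dB


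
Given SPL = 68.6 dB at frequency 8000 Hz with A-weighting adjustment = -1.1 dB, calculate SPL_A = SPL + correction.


A-weighting table: 8000 Hz -> -1.1 dB correction
SPL_A = SPL + correction = 68.6 + (-1.1) = 67.5 dBA


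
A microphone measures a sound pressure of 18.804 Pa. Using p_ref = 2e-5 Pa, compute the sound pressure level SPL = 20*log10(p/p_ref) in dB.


p / p_ref = 18.804 / 2e-5 = 940200
SPL = 20 * log10(940200) = 119.46 dB


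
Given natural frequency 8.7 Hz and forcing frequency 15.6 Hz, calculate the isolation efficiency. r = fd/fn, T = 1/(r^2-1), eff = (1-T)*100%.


r = 15.6 / 8.7 = 1.7931
r^2 - 1 = 1.7931^2 - 1 = 2.21521
T = 1/2.21521 = 0.451424
Efficiency = (1 - 0.451424)*100 = 54.858 %


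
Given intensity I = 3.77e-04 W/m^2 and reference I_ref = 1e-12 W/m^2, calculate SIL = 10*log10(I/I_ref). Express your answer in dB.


I / I_ref = 3.77e-04 / 1e-12 = 3.77e+08
SIL = 10 * log10(3.77e+08) = 85.763 dB


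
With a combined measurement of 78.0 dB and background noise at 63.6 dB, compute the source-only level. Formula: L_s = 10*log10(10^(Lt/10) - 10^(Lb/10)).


10^(78.0/10) = 6.30957e+07
10^(63.6/10) = 2.29087e+06
Difference = 6.30957e+07 - 2.29087e+06 = 6.08048e+07
L_source = 10*log10(6.08048e+07) = 77.839 dB


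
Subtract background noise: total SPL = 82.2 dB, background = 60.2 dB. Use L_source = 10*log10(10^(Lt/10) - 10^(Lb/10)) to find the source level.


10^(82.2/10) = 1.65959e+08
10^(60.2/10) = 1.04713e+06
Difference = 1.65959e+08 - 1.04713e+06 = 1.64912e+08
L_source = 10*log10(1.64912e+08) = 82.173 dB


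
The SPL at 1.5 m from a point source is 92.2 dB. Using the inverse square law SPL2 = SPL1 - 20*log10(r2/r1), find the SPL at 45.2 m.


r2/r1 = 45.2/1.5 = 30.1333
Correction = 20*log10(30.1333) = 29.5809 dB
SPL2 = 92.2 - 29.5809 = 62.619 dB


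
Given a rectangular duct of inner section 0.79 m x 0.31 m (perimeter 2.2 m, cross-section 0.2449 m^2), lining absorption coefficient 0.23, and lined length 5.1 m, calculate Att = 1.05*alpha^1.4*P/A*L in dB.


alpha^1.4 = 0.23^1.4 = 0.127767
Attenuation rate = 1.05 * alpha^1.4 * P / A
= 1.05 * 0.127767 * 2.2 / 0.2449 = 1.20515 dB/m
Total Att = 1.20515 * 5.1 = 6.1463 dB


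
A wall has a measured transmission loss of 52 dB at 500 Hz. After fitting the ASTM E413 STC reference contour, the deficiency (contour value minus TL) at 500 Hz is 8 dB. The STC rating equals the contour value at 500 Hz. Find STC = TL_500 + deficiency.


By ASTM E413, STC = value of the fitted reference contour at 500 Hz.
Contour value at 500 Hz = TL_500 + deficiency = 52 + 8 = 60
STC = 60


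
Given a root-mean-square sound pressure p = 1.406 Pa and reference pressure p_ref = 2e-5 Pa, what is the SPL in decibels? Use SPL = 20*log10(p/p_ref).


p / p_ref = 1.406 / 2e-5 = 70300
SPL = 20 * log10(70300) = 96.939 dB


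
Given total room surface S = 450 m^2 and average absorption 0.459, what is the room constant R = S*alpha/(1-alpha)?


R = 450 * 0.459 / (1 - 0.459) = 381.79 m^2


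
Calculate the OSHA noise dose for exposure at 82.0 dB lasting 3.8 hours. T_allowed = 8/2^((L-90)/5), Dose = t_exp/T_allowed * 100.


T_allowed = 8 / 2^((82.0 - 90)/5) = 24.2515 hr
Dose = 3.8 / 24.2515 * 100 = 15.669 %


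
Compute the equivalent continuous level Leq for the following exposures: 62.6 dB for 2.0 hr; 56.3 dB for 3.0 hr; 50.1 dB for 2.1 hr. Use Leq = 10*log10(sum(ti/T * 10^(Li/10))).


T_total = 2.0 + 3.0 + 2.1 = 7.1 hr
(2.0/7.1) * 10^(62.6/10) = 512592
(3.0/7.1) * 10^(56.3/10) = 180245
(2.1/7.1) * 10^(50.1/10) = 30266.4
Sum = 512592 + 180245 + 30266.4 = 723103
Leq = 10*log10(723103) = 58.592 dB


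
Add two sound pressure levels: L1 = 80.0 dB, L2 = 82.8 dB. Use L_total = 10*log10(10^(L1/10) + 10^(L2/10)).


10^(80.0/10) = 1e+08
10^(82.8/10) = 1.90546e+08
Sum = 1e+08 + 1.90546e+08 = 2.90546e+08
L_total = 10*log10(2.90546e+08) = 84.632 dB


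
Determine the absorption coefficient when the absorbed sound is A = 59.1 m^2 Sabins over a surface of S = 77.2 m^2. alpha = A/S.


Absorption coefficient = absorbed power / incident power
alpha = A / S = 59.1 / 77.2 = 0.76554


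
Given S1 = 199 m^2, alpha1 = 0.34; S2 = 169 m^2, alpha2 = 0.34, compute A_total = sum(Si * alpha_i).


199 * 0.34 = 67.66
169 * 0.34 = 57.46
A_total = 67.66 + 57.46 = 125.12 m^2


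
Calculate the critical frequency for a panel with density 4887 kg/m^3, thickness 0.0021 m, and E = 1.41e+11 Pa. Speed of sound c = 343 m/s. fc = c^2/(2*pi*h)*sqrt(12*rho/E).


12*rho/E = 12*4887/1.41e+11 = 4.15915e-07
sqrt(12*rho/E) = sqrt(4.15915e-07) = 0.000644915
c^2/(2*pi*h) = 343^2/(2*pi*0.0021) = 8.91639e+06
fc = 8.91639e+06 * 0.000644915 = 5750.3 Hz


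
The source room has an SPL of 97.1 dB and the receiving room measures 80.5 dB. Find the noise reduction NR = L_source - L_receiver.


NR = L_source - L_receiver (difference between source and receiving room levels)
NR = 97.1 - 80.5 = 16.6 dB


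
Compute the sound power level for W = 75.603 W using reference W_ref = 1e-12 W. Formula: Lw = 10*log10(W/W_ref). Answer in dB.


W / W_ref = 75.603 / 1e-12 = 7.5603e+13
Lw = 10 * log10(7.5603e+13) = 138.79 dB


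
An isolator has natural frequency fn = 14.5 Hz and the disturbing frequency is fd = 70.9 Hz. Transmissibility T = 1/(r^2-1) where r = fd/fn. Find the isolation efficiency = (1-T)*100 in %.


r = 70.9 / 14.5 = 4.88966
r^2 - 1 = 4.88966^2 - 1 = 22.9088
T = 1/22.9088 = 0.0436513
Efficiency = (1 - 0.0436513)*100 = 95.635 %


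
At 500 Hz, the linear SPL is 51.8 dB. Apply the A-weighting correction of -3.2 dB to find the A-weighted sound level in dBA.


A-weighting table: 500 Hz -> -3.2 dB correction
SPL_A = SPL + correction = 51.8 + (-3.2) = 48.6 dBA


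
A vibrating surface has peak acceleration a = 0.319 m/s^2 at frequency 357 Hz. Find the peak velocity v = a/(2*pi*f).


omega = 2*pi*f = 2*pi*357 = 2243.1 rad/s
v = a / omega = 0.319 / 2243.1 = 0.00014221 m/s


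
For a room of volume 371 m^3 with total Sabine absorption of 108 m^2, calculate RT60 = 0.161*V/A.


RT60 = 0.161 * 371 / 108 = 0.55306 s


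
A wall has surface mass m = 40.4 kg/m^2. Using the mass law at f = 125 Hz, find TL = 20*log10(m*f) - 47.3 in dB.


m * f = 40.4 * 125 = 5050
20*log10(5050) = 74.0658 dB
TL = 74.0658 - 47.3 = 26.766 dB


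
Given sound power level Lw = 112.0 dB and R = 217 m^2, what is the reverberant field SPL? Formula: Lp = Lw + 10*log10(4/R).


4/R = 4/217 = 0.0184332
Lp = 112.0 + 10*log10(0.0184332) = 94.656 dB


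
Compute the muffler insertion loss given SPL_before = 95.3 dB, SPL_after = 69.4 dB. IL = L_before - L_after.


Insertion loss = SPL without muffler - SPL with muffler
IL = 95.3 - 69.4 = 25.9 dB


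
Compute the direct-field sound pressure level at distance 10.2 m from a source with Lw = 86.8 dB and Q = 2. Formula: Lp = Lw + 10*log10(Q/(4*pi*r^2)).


4*pi*r^2 = 4*pi*10.2^2 = 1307.41 m^2
Q / (4*pi*r^2) = 2 / 1307.41 = 0.00152974
Lp = 86.8 + 10*log10(0.00152974) = 58.646 dB


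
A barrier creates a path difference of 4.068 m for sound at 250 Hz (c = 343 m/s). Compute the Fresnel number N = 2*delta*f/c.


N = 2*delta*f/c = 2*delta/lambda, where lambda = c/f
lambda = 343 / 250 = 1.372 m
N = 2 * 4.068 / 1.372 = 5.93


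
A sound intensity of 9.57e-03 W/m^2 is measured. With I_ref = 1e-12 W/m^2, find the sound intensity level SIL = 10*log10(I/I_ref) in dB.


I / I_ref = 9.57e-03 / 1e-12 = 9.57e+09
SIL = 10 * log10(9.57e+09) = 99.809 dB


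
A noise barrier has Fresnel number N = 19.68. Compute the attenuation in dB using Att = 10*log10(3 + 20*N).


3 + 20*N = 3 + 20*19.68 = 396.6
Att = 10*log10(396.6) = 25.984 dB


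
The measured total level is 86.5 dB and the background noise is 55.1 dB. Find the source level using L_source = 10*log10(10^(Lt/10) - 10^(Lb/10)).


10^(86.5/10) = 4.46684e+08
10^(55.1/10) = 323594
Difference = 4.46684e+08 - 323594 = 4.4636e+08
L_source = 10*log10(4.4636e+08) = 86.497 dB
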